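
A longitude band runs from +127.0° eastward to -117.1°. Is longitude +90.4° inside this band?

Band width going east from +127.0° to -117.1°: ((-117.1 − 127.0) mod 360) = 115.9°.
Offset of +90.4° east of the west edge: ((90.4 − 127.0) mod 360) = 323.4°.
323.4° > 115.9° ⇒ outside.

No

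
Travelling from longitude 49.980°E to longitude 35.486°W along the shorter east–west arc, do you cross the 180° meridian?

No

Signed shortest Δλ = ((-35.486 − 49.980 + 180) mod 360) − 180 = -85.466°.
Going west by 85.466° from +49.980° reaches -35.486° without touching 180°.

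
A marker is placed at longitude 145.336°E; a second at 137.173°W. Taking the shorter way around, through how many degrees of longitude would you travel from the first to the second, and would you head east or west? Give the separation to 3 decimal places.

Raw difference: -137.173 − 145.336 = -282.509°.
Normalise into (−180°, 180°]: -282.509° + 360° = 77.491°.
Positive ⇒ the second point lies to the east; separation 77.491°.

77.491° east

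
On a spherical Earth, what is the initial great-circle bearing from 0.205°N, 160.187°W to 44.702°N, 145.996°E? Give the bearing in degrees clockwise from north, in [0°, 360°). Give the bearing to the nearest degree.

Δλ = 145.996 − -160.187 = 306.183°; wrapped into (−180°, 180°]: -53.817°.
θ = atan2( sin Δλ · cos φ₂ , cos φ₁ · sin φ₂ − sin φ₁ · cos φ₂ · cos Δλ )
  = atan2(-0.57369, 0.70191) = -39.260° → normalised to [0°, 360°): 320.740°.

321°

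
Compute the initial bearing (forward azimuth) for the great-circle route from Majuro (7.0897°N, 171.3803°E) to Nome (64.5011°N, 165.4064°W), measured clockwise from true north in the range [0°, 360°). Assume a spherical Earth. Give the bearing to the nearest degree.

11°

Δλ = -165.4064 − 171.3803 = -336.7867°; wrapped into (−180°, 180°]: 23.2133°.
θ = atan2( sin Δλ · cos φ₂ , cos φ₁ · sin φ₂ − sin φ₁ · cos φ₂ · cos Δλ )
  = atan2(0.16968, 0.84686) = 11.330° → normalised to [0°, 360°): 11.330°.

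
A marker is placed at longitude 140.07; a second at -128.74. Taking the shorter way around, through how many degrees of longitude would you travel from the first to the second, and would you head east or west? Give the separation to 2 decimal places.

91.19° east

Raw difference: -128.74 − 140.07 = -268.81°.
Normalise into (−180°, 180°]: -268.81° + 360° = 91.19°.
Positive ⇒ the second point lies to the east; separation 91.19°.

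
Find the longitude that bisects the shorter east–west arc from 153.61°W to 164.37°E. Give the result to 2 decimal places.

174.62°W

Signed shortest Δλ from -153.61° to +164.37° is -42.02°.
Midpoint longitude = -153.61° + (-42.02°)/2 = -153.61° − 21.01° = -174.62°.
(The naïve average (-153.61 + +164.37)/2 = 5.38° is on the wrong side of the globe.)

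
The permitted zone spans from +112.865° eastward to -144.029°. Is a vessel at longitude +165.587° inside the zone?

Yes

Band width going east from +112.865° to -144.029°: ((-144.029 − 112.865) mod 360) = 103.106°.
Offset of +165.587° east of the west edge: ((165.587 − 112.865) mod 360) = 52.722°.
52.722° ≤ 103.106° ⇒ inside.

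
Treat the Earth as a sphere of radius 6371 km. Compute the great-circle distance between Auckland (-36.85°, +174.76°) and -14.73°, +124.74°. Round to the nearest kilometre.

5502 km

Δλ = 124.74 − 174.76 = -50.02°.
Δφ = -14.73 − -36.85 = 22.12°.
a = sin²(Δφ/2) + cos φ₁ · cos φ₂ · sin²(Δλ/2) = 0.175130.
c = 2·atan2(√a, √(1−a)) = 0.86355 rad → d = 6371·c ≈ 5501.70 km.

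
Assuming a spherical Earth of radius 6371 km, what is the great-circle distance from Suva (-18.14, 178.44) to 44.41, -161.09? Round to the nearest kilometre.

7259 km

Δλ = -161.09 − 178.44 = -339.53°; wrapped into (−180°, 180°]: 20.47°.
Δφ = 44.41 − -18.14 = 62.55°.
a = sin²(Δφ/2) + cos φ₁ · cos φ₂ · sin²(Δλ/2) = 0.290946.
c = 2·atan2(√a, √(1−a)) = 1.13943 rad → d = 6371·c ≈ 7259.33 km.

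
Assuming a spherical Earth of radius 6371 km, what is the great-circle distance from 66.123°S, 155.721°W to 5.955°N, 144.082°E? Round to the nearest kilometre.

Δλ = 144.082 − -155.721 = 299.803°; wrapped into (−180°, 180°]: -60.197°.
Δφ = 5.955 − -66.123 = 72.078°.
a = sin²(Δφ/2) + cos φ₁ · cos φ₂ · sin²(Δλ/2) = 0.447387.
c = 2·atan2(√a, √(1−a)) = 1.46537 rad → d = 6371·c ≈ 9335.90 km.

9336 km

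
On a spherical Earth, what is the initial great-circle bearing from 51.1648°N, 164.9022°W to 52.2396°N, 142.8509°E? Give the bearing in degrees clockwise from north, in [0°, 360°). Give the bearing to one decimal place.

Δλ = 142.8509 − -164.9022 = 307.7531°; wrapped into (−180°, 180°]: -52.2469°.
θ = atan2( sin Δλ · cos φ₂ , cos φ₁ · sin φ₂ − sin φ₁ · cos φ₂ · cos Δλ )
  = atan2(-0.48417, 0.20371) = -67.181° → normalised to [0°, 360°): 292.819°.

292.8°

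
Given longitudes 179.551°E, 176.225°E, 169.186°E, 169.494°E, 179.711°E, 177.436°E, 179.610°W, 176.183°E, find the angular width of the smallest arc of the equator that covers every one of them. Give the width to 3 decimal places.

Sort the longitudes: -179.610°, +169.186°, +169.494°, +176.183°, +176.225°, +177.436°, +179.551°, +179.711°.
Eastward gaps between consecutive values (wrapping around): 348.796°, 0.308°, 6.689°, 0.042°, 1.211°, 2.115°, 0.160°, 0.679°.
Largest gap = 348.796° ⇒ minimal covering band is its complement: 360° − 348.796° = 11.204°.
Band runs from +169.186° eastward to -179.610°, crossing the antimeridian.

11.204°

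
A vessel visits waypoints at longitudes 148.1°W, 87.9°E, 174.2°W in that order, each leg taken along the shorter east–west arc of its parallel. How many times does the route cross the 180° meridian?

2

Leg 1: -148.1° → +87.9°, shortest Δλ = -124.0° (west) — crosses 180°.
Leg 2: +87.9° → -174.2°, shortest Δλ = 97.9° (east) — crosses 180°.
Total crossings: 2.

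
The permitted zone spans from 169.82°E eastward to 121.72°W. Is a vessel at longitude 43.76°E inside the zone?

Band width going east from +169.82° to -121.72°: ((-121.72 − 169.82) mod 360) = 68.46°.
Offset of +43.76° east of the west edge: ((43.76 − 169.82) mod 360) = 233.94°.
233.94° > 68.46° ⇒ outside.

No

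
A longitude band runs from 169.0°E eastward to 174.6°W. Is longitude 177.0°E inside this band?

Band width going east from +169.0° to -174.6°: ((-174.6 − 169.0) mod 360) = 16.4°.
Offset of +177.0° east of the west edge: ((177.0 − 169.0) mod 360) = 8.0°.
8.0° ≤ 16.4° ⇒ inside.

Yes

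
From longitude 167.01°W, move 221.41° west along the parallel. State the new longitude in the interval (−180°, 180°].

28.42°W

Start at -167.01°; shift −221.41° → -388.42°.
-388.42° lies outside (−180°, 180°]; add 360° → -28.42°.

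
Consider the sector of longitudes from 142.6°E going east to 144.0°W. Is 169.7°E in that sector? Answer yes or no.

Yes

Band width going east from +142.6° to -144.0°: ((-144.0 − 142.6) mod 360) = 73.4°.
Offset of +169.7° east of the west edge: ((169.7 − 142.6) mod 360) = 27.1°.
27.1° ≤ 73.4° ⇒ inside.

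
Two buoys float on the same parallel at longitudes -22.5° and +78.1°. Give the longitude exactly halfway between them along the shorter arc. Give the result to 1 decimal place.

+27.8°

Signed shortest Δλ from -22.5° to +78.1° is +100.6°.
Midpoint longitude = -22.5° + (+100.6°)/2 = -22.5° + 50.3° = +27.8°.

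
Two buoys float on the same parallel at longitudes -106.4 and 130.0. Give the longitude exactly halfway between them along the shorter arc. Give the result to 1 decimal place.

Signed shortest Δλ from -106.4° to +130.0° is -123.6°.
Midpoint longitude = -106.4° + (-123.6°)/2 = -106.4° − 61.8° = -168.2°.
(The naïve average (-106.4 + +130.0)/2 = 11.8° is on the wrong side of the globe.)

-168.2°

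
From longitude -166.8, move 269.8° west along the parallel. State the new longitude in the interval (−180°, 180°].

-76.6°

Start at -166.8°; shift −269.8° → -436.6°.
-436.6° lies outside (−180°, 180°]; add 360° → -76.6°.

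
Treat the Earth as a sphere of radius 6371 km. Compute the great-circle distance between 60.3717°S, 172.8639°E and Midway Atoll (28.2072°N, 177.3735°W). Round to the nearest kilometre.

Δλ = -177.3735 − 172.8639 = -350.2374°; wrapped into (−180°, 180°]: 9.7626°.
Δφ = 28.2072 − -60.3717 = 88.5789°.
a = sin²(Δφ/2) + cos φ₁ · cos φ₂ · sin²(Δλ/2) = 0.490754.
c = 2·atan2(√a, √(1−a)) = 1.55230 rad → d = 6371·c ≈ 9889.73 km.

9890 km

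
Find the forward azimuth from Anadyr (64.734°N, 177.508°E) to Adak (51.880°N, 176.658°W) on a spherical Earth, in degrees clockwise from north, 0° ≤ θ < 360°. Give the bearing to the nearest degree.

164°

Δλ = -176.658 − 177.508 = -354.166°; wrapped into (−180°, 180°]: 5.834°.
θ = atan2( sin Δλ · cos φ₂ , cos φ₁ · sin φ₂ − sin φ₁ · cos φ₂ · cos Δλ )
  = atan2(0.06275, -0.21958) = 164.052° → normalised to [0°, 360°): 164.052°.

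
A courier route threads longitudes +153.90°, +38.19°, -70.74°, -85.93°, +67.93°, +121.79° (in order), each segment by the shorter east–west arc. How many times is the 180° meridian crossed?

Leg 1: +153.90° → +38.19°, shortest Δλ = -115.71° (west) — does not cross 180°.
Leg 2: +38.19° → -70.74°, shortest Δλ = -108.93° (west) — does not cross 180°.
Leg 3: -70.74° → -85.93°, shortest Δλ = -15.19° (west) — does not cross 180°.
Leg 4: -85.93° → +67.93°, shortest Δλ = 153.86° (east) — does not cross 180°.
Leg 5: +67.93° → +121.79°, shortest Δλ = 53.86° (east) — does not cross 180°.
Total crossings: 0.

0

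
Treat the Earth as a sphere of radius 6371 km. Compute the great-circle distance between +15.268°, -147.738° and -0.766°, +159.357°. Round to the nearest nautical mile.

Δλ = 159.357 − -147.738 = 307.095°; wrapped into (−180°, 180°]: -52.905°.
Δφ = -0.766 − 15.268 = -16.034°.
a = sin²(Δφ/2) + cos φ₁ · cos φ₂ · sin²(Δλ/2) = 0.210861.
c = 2·atan2(√a, √(1−a)) = 0.95418 rad → d = 6371·c ≈ 6079.08 km ≈ 3282.44 nmi.

3282 nmi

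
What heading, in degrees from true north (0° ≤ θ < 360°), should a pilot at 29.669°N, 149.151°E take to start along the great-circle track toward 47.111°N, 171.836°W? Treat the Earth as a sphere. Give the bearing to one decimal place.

Δλ = -171.836 − 149.151 = -320.987°; wrapped into (−180°, 180°]: 39.013°.
θ = atan2( sin Δλ · cos φ₂ , cos φ₁ · sin φ₂ − sin φ₁ · cos φ₂ · cos Δλ )
  = atan2(0.42842, 0.37486) = 48.815° → normalised to [0°, 360°): 48.815°.

48.8°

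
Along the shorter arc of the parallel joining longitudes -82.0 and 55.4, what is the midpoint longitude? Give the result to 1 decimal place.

-13.3°

Signed shortest Δλ from -82.0° to +55.4° is +137.4°.
Midpoint longitude = -82.0° + (+137.4°)/2 = -82.0° + 68.7° = -13.3°.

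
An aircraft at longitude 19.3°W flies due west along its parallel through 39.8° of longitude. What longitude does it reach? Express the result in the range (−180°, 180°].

59.1°W

Start at -19.3°; shift −39.8° → -59.1°.
-59.1° already lies in (−180°, 180°].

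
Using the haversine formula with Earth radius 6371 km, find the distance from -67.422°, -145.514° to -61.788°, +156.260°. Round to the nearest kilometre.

2735 km

Δλ = 156.260 − -145.514 = 301.774°; wrapped into (−180°, 180°]: -58.226°.
Δφ = -61.788 − -67.422 = 5.634°.
a = sin²(Δφ/2) + cos φ₁ · cos φ₂ · sin²(Δλ/2) = 0.045380.
c = 2·atan2(√a, √(1−a)) = 0.42934 rad → d = 6371·c ≈ 2735.33 km.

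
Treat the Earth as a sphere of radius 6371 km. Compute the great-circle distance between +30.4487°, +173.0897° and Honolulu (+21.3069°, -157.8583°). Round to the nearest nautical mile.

1657 nmi

Δλ = -157.8583 − 173.0897 = -330.9480°; wrapped into (−180°, 180°]: 29.0520°.
Δφ = 21.3069 − 30.4487 = -9.1418°.
a = sin²(Δφ/2) + cos φ₁ · cos φ₂ · sin²(Δλ/2) = 0.056878.
c = 2·atan2(√a, √(1−a)) = 0.48162 rad → d = 6371·c ≈ 3068.42 km ≈ 1656.81 nmi.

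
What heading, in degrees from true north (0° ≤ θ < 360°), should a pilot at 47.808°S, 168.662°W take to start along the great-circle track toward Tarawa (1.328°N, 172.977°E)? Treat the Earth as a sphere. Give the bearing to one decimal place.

Δλ = 172.977 − -168.662 = 341.639°; wrapped into (−180°, 180°]: -18.361°.
θ = atan2( sin Δλ · cos φ₂ , cos φ₁ · sin φ₂ − sin φ₁ · cos φ₂ · cos Δλ )
  = atan2(-0.31492, 0.71856) = -23.666° → normalised to [0°, 360°): 336.334°.

336.3°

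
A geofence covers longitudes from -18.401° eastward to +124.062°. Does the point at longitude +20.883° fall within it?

Band width going east from -18.401° to +124.062°: ((124.062 − -18.401) mod 360) = 142.463°.
Offset of +20.883° east of the west edge: ((20.883 − -18.401) mod 360) = 39.284°.
39.284° ≤ 142.463° ⇒ inside.

Yes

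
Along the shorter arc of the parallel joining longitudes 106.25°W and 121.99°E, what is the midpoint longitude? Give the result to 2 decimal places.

172.13°W

Signed shortest Δλ from -106.25° to +121.99° is -131.76°.
Midpoint longitude = -106.25° + (-131.76°)/2 = -106.25° − 65.88° = -172.13°.
(The naïve average (-106.25 + +121.99)/2 = 7.87° is on the wrong side of the globe.)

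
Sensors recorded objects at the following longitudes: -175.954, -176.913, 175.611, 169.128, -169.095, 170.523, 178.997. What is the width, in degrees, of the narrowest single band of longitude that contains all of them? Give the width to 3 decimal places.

Sort the longitudes: -176.913°, -175.954°, -169.095°, +169.128°, +170.523°, +175.611°, +178.997°.
Eastward gaps between consecutive values (wrapping around): 0.959°, 6.859°, 338.223°, 1.395°, 5.088°, 3.386°, 4.090°.
Largest gap = 338.223° ⇒ minimal covering band is its complement: 360° − 338.223° = 21.777°.
Band runs from +169.128° eastward to -169.095°, crossing the antimeridian.

21.777°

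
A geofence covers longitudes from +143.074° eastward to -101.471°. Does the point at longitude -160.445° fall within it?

Band width going east from +143.074° to -101.471°: ((-101.471 − 143.074) mod 360) = 115.455°.
Offset of -160.445° east of the west edge: ((-160.445 − 143.074) mod 360) = 56.481°.
56.481° ≤ 115.455° ⇒ inside.

Yes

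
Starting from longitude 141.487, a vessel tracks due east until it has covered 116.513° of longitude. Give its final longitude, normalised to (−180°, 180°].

-102.000°

Start at +141.487°; shift +116.513° → +258.000°.
+258.000° lies outside (−180°, 180°]; subtract 360° → -102.000°.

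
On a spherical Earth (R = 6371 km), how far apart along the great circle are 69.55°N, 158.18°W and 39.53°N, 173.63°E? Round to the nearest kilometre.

3725 km

Δλ = 173.63 − -158.18 = 331.81°; wrapped into (−180°, 180°]: -28.19°.
Δφ = 39.53 − 69.55 = -30.02°.
a = sin²(Δφ/2) + cos φ₁ · cos φ₂ · sin²(Δλ/2) = 0.083057.
c = 2·atan2(√a, √(1−a)) = 0.58468 rad → d = 6371·c ≈ 3725.02 km.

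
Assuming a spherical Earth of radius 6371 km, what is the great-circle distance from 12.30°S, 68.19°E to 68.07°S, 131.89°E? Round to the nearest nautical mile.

4139 nmi

Δλ = 131.89 − 68.19 = 63.70°.
Δφ = -68.07 − -12.30 = -55.77°.
a = sin²(Δφ/2) + cos φ₁ · cos φ₂ · sin²(Δλ/2) = 0.320354.
c = 2·atan2(√a, √(1−a)) = 1.20329 rad → d = 6371·c ≈ 7666.14 km ≈ 4139.38 nmi.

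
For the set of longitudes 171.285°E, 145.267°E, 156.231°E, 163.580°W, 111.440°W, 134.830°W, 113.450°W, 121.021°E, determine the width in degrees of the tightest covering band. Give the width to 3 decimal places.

Sort the longitudes: -163.580°, -134.830°, -113.450°, -111.440°, +121.021°, +145.267°, +156.231°, +171.285°.
Eastward gaps between consecutive values (wrapping around): 28.750°, 21.380°, 2.010°, 232.461°, 24.246°, 10.964°, 15.054°, 25.135°.
Largest gap = 232.461° ⇒ minimal covering band is its complement: 360° − 232.461° = 127.539°.
Band runs from +121.021° eastward to -111.440°, crossing the antimeridian.

127.539°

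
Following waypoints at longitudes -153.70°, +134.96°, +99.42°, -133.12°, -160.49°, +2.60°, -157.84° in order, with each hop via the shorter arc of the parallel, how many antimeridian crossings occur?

Leg 1: -153.70° → +134.96°, shortest Δλ = -71.34° (west) — crosses 180°.
Leg 2: +134.96° → +99.42°, shortest Δλ = -35.54° (west) — does not cross 180°.
Leg 3: +99.42° → -133.12°, shortest Δλ = 127.46° (east) — crosses 180°.
Leg 4: -133.12° → -160.49°, shortest Δλ = -27.37° (west) — does not cross 180°.
Leg 5: -160.49° → +2.60°, shortest Δλ = 163.09° (east) — does not cross 180°.
Leg 6: +2.60° → -157.84°, shortest Δλ = -160.44° (west) — does not cross 180°.
Total crossings: 2.

2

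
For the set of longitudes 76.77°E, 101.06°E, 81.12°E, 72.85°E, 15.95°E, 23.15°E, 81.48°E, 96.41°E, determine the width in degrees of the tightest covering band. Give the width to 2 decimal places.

Sort the longitudes: +15.95°, +23.15°, +72.85°, +76.77°, +81.12°, +81.48°, +96.41°, +101.06°.
Eastward gaps between consecutive values (wrapping around): 7.20°, 49.70°, 3.92°, 4.35°, 0.36°, 14.93°, 4.65°, 274.89°.
Largest gap = 274.89° ⇒ minimal covering band is its complement: 360° − 274.89° = 85.11°.
Band runs from +15.95° eastward to +101.06°.

85.11°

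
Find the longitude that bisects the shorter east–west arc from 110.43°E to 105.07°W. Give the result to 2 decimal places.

177.32°W

Signed shortest Δλ from +110.43° to -105.07° is +144.50°.
Midpoint longitude = +110.43° + (+144.50°)/2 = +110.43° + 72.25° = +182.68°.
Normalise into (−180°, 180°]: -177.32°.
(The naïve average (+110.43 + -105.07)/2 = 2.68° is on the wrong side of the globe.)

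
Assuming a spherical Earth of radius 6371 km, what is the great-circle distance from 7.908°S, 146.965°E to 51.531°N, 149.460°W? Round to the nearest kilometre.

Δλ = -149.460 − 146.965 = -296.425°; wrapped into (−180°, 180°]: 63.575°.
Δφ = 51.531 − -7.908 = 59.439°.
a = sin²(Δφ/2) + cos φ₁ · cos φ₂ · sin²(Δλ/2) = 0.416753.
c = 2·atan2(√a, √(1−a)) = 1.40352 rad → d = 6371·c ≈ 8941.85 km.

8942 km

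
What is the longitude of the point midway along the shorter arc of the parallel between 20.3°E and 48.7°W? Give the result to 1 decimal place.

Signed shortest Δλ from +20.3° to -48.7° is -69.0°.
Midpoint longitude = +20.3° + (-69.0°)/2 = +20.3° − 34.5° = -14.2°.

14.2°W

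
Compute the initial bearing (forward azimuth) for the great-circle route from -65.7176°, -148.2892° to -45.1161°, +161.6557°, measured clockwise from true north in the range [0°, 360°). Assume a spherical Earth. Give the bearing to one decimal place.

Δλ = 161.6557 − -148.2892 = 309.9449°; wrapped into (−180°, 180°]: -50.0551°.
θ = atan2( sin Δλ · cos φ₂ , cos φ₁ · sin φ₂ − sin φ₁ · cos φ₂ · cos Δλ )
  = atan2(-0.54101, 0.12162) = -77.331° → normalised to [0°, 360°): 282.669°.

282.7°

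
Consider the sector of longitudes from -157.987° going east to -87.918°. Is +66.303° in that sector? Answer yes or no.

No

Band width going east from -157.987° to -87.918°: ((-87.918 − -157.987) mod 360) = 70.069°.
Offset of +66.303° east of the west edge: ((66.303 − -157.987) mod 360) = 224.290°.
224.290° > 70.069° ⇒ outside.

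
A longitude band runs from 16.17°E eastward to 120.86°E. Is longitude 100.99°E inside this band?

Yes

Band width going east from +16.17° to +120.86°: ((120.86 − 16.17) mod 360) = 104.69°.
Offset of +100.99° east of the west edge: ((100.99 − 16.17) mod 360) = 84.82°.
84.82° ≤ 104.69° ⇒ inside.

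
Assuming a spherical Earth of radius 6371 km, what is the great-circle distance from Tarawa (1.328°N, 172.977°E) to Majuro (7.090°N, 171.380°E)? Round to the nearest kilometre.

665 km

Δλ = 171.380 − 172.977 = -1.597°.
Δφ = 7.090 − 1.328 = 5.762°.
a = sin²(Δφ/2) + cos φ₁ · cos φ₂ · sin²(Δλ/2) = 0.002719.
c = 2·atan2(√a, √(1−a)) = 0.10433 rad → d = 6371·c ≈ 664.71 km.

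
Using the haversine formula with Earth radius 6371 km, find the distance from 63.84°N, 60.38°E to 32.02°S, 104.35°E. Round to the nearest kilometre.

Δλ = 104.35 − 60.38 = 43.97°.
Δφ = -32.02 − 63.84 = -95.86°.
a = sin²(Δφ/2) + cos φ₁ · cos φ₂ · sin²(Δλ/2) = 0.603437.
c = 2·atan2(√a, √(1−a)) = 1.77918 rad → d = 6371·c ≈ 11335.13 km.

11335 km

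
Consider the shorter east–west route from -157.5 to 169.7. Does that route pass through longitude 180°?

Yes

Naïve |169.7 − -157.5| = 327.2° > 180°, so the shorter arc goes the other way round — across 180°.
Signed shortest Δλ = ((169.7 − -157.5 + 180) mod 360) − 180 = -32.8°.
Going west by 32.8° from -157.5° passes through 180° before reaching +169.7°.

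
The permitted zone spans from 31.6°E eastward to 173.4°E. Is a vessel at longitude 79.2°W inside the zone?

No

Band width going east from +31.6° to +173.4°: ((173.4 − 31.6) mod 360) = 141.8°.
Offset of -79.2° east of the west edge: ((-79.2 − 31.6) mod 360) = 249.2°.
249.2° > 141.8° ⇒ outside.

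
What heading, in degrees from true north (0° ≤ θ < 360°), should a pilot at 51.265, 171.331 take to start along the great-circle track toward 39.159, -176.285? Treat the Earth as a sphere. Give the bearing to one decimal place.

139.6°

Δλ = -176.285 − 171.331 = -347.616°; wrapped into (−180°, 180°]: 12.384°.
θ = atan2( sin Δλ · cos φ₂ , cos φ₁ · sin φ₂ − sin φ₁ · cos φ₂ · cos Δλ )
  = atan2(0.16629, -0.19565) = 139.637° → normalised to [0°, 360°): 139.637°.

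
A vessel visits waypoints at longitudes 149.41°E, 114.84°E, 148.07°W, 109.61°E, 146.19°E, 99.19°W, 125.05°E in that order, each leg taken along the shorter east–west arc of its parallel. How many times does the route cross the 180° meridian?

Leg 1: +149.41° → +114.84°, shortest Δλ = -34.57° (west) — does not cross 180°.
Leg 2: +114.84° → -148.07°, shortest Δλ = 97.09° (east) — crosses 180°.
Leg 3: -148.07° → +109.61°, shortest Δλ = -102.32° (west) — crosses 180°.
Leg 4: +109.61° → +146.19°, shortest Δλ = 36.58° (east) — does not cross 180°.
Leg 5: +146.19° → -99.19°, shortest Δλ = 114.62° (east) — crosses 180°.
Leg 6: -99.19° → +125.05°, shortest Δλ = -135.76° (west) — crosses 180°.
Total crossings: 4.

4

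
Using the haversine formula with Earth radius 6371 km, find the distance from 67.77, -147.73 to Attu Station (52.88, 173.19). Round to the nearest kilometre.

2640 km

Δλ = 173.19 − -147.73 = 320.92°; wrapped into (−180°, 180°]: -39.08°.
Δφ = 52.88 − 67.77 = -14.89°.
a = sin²(Δφ/2) + cos φ₁ · cos φ₂ · sin²(Δλ/2) = 0.042330.
c = 2·atan2(√a, √(1−a)) = 0.41445 rad → d = 6371·c ≈ 2640.44 km.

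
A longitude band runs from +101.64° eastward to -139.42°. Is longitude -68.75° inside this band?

No

Band width going east from +101.64° to -139.42°: ((-139.42 − 101.64) mod 360) = 118.94°.
Offset of -68.75° east of the west edge: ((-68.75 − 101.64) mod 360) = 189.61°.
189.61° > 118.94° ⇒ outside.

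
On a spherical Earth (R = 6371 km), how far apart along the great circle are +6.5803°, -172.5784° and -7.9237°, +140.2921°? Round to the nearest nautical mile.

Δλ = 140.2921 − -172.5784 = 312.8705°; wrapped into (−180°, 180°]: -47.1295°.
Δφ = -7.9237 − 6.5803 = -14.5040°.
a = sin²(Δφ/2) + cos φ₁ · cos φ₂ · sin²(Δλ/2) = 0.173194.
c = 2·atan2(√a, √(1−a)) = 0.85845 rad → d = 6371·c ≈ 5469.18 km ≈ 2953.12 nmi.

2953 nmi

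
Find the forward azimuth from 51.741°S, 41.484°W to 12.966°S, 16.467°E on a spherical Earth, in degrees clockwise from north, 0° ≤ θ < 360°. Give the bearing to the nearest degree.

72°

Δλ = 16.467 − -41.484 = 57.951°.
θ = atan2( sin Δλ · cos φ₂ , cos φ₁ · sin φ₂ − sin φ₁ · cos φ₂ · cos Δλ )
  = atan2(0.82598, 0.26711) = 72.079° → normalised to [0°, 360°): 72.079°.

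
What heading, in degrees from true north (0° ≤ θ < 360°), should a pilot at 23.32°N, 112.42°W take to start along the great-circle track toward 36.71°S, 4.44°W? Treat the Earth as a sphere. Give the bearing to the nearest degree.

Δλ = -4.44 − -112.42 = 107.98°.
θ = atan2( sin Δλ · cos φ₂ , cos φ₁ · sin φ₂ − sin φ₁ · cos φ₂ · cos Δλ )
  = atan2(0.76252, -0.45097) = 120.601° → normalised to [0°, 360°): 120.601°.

121°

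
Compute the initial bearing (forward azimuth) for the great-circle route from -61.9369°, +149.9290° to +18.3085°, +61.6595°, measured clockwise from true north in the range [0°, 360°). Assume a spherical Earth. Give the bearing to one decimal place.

280.3°

Δλ = 61.6595 − 149.9290 = -88.2695°.
θ = atan2( sin Δλ · cos φ₂ , cos φ₁ · sin φ₂ − sin φ₁ · cos φ₂ · cos Δλ )
  = atan2(-0.94895, 0.17308) = -79.663° → normalised to [0°, 360°): 280.337°.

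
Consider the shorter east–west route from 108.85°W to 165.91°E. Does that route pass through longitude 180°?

Yes

Naïve |165.91 − -108.85| = 274.76° > 180°, so the shorter arc goes the other way round — across 180°.
Signed shortest Δλ = ((165.91 − -108.85 + 180) mod 360) − 180 = -85.24°.
Going west by 85.24° from -108.85° passes through 180° before reaching +165.91°.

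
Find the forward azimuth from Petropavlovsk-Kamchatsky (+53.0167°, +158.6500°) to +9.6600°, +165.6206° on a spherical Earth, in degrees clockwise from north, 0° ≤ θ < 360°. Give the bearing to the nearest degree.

Δλ = 165.6206 − 158.6500 = 6.9706°.
θ = atan2( sin Δλ · cos φ₂ , cos φ₁ · sin φ₂ − sin φ₁ · cos φ₂ · cos Δλ )
  = atan2(0.11964, -0.68072) = 170.032° → normalised to [0°, 360°): 170.032°.

170°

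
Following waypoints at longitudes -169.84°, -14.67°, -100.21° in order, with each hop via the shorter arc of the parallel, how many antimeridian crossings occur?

Leg 1: -169.84° → -14.67°, shortest Δλ = 155.17° (east) — does not cross 180°.
Leg 2: -14.67° → -100.21°, shortest Δλ = -85.54° (west) — does not cross 180°.
Total crossings: 0.

0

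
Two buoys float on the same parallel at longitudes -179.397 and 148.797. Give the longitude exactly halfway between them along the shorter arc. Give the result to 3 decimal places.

+164.700°

Signed shortest Δλ from -179.397° to +148.797° is -31.806°.
Midpoint longitude = -179.397° + (-31.806°)/2 = -179.397° − 15.903° = -195.300°.
Normalise into (−180°, 180°]: +164.700°.
(The naïve average (-179.397 + +148.797)/2 = -15.3° is on the wrong side of the globe.)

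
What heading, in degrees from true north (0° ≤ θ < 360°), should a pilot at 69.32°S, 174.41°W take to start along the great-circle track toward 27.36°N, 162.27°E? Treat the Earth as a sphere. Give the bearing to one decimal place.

Δλ = 162.27 − -174.41 = 336.68°; wrapped into (−180°, 180°]: -23.32°.
θ = atan2( sin Δλ · cos φ₂ , cos φ₁ · sin φ₂ − sin φ₁ · cos φ₂ · cos Δλ )
  = atan2(-0.35158, 0.92533) = -20.804° → normalised to [0°, 360°): 339.196°.

339.2°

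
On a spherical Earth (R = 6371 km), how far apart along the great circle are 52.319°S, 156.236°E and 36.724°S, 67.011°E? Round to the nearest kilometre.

Δλ = 67.011 − 156.236 = -89.225°.
Δφ = -36.724 − -52.319 = 15.595°.
a = sin²(Δφ/2) + cos φ₁ · cos φ₂ · sin²(Δλ/2) = 0.260066.
c = 2·atan2(√a, √(1−a)) = 1.07029 rad → d = 6371·c ≈ 6818.82 km.

6819 km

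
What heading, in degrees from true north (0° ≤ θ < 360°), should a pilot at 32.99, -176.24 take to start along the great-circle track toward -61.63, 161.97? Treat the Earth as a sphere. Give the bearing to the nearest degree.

Δλ = 161.97 − -176.24 = 338.21°; wrapped into (−180°, 180°]: -21.79°.
θ = atan2( sin Δλ · cos φ₂ , cos φ₁ · sin φ₂ − sin φ₁ · cos φ₂ · cos Δλ )
  = atan2(-0.17638, -0.97827) = -169.779° → normalised to [0°, 360°): 190.221°.

190°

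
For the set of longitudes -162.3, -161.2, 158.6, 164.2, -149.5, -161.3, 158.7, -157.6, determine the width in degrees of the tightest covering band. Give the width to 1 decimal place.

Sort the longitudes: -162.3°, -161.3°, -161.2°, -157.6°, -149.5°, +158.6°, +158.7°, +164.2°.
Eastward gaps between consecutive values (wrapping around): 1.0°, 0.1°, 3.6°, 8.1°, 308.1°, 0.1°, 5.5°, 33.5°.
Largest gap = 308.1° ⇒ minimal covering band is its complement: 360° − 308.1° = 51.9°.
Band runs from +158.6° eastward to -149.5°, crossing the antimeridian.

51.9°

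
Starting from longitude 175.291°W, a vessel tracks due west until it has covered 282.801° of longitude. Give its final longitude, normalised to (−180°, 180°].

98.092°W

Start at -175.291°; shift −282.801° → -458.092°.
-458.092° lies outside (−180°, 180°]; add 360° → -98.092°.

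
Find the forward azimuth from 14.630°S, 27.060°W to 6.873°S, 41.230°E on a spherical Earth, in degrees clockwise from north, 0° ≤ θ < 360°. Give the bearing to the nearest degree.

Δλ = 41.230 − -27.060 = 68.290°.
θ = atan2( sin Δλ · cos φ₂ , cos φ₁ · sin φ₂ − sin φ₁ · cos φ₂ · cos Δλ )
  = atan2(0.92239, -0.02303) = 91.430° → normalised to [0°, 360°): 91.430°.

91°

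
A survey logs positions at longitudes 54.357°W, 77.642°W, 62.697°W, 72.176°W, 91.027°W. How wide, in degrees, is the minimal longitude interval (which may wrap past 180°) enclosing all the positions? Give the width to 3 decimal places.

36.670°

Sort the longitudes: -91.027°, -77.642°, -72.176°, -62.697°, -54.357°.
Eastward gaps between consecutive values (wrapping around): 13.385°, 5.466°, 9.479°, 8.340°, 323.330°.
Largest gap = 323.330° ⇒ minimal covering band is its complement: 360° − 323.330° = 36.670°.
Band runs from -91.027° eastward to -54.357°.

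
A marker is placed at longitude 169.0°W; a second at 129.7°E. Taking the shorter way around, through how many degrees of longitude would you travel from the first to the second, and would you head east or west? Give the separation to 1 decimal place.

Raw difference: 129.7 − -169.0 = 298.7°.
Normalise into (−180°, 180°]: 298.7° − 360° = -61.3°.
Negative ⇒ the second point lies to the west; separation 61.3°.

61.3° west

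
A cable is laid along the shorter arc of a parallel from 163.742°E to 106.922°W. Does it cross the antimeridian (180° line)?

Yes

Naïve |-106.922 − 163.742| = 270.664° > 180°, so the shorter arc goes the other way round — across 180°.
Signed shortest Δλ = ((-106.922 − 163.742 + 180) mod 360) − 180 = 89.336°.
Going east by 89.336° from +163.742° passes through 180° before reaching -106.922°.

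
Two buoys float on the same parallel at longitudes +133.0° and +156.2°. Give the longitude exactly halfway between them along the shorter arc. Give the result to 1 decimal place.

Signed shortest Δλ from +133.0° to +156.2° is +23.2°.
Midpoint longitude = +133.0° + (+23.2°)/2 = +133.0° + 11.6° = +144.6°.

+144.6°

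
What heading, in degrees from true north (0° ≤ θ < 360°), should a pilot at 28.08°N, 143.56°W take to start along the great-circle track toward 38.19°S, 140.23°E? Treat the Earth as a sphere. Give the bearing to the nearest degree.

Δλ = 140.23 − -143.56 = 283.79°; wrapped into (−180°, 180°]: -76.21°.
θ = atan2( sin Δλ · cos φ₂ , cos φ₁ · sin φ₂ − sin φ₁ · cos φ₂ · cos Δλ )
  = atan2(-0.76331, -0.63368) = -129.699° → normalised to [0°, 360°): 230.301°.

230°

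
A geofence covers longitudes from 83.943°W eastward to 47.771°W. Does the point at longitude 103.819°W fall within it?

No

Band width going east from -83.943° to -47.771°: ((-47.771 − -83.943) mod 360) = 36.172°.
Offset of -103.819° east of the west edge: ((-103.819 − -83.943) mod 360) = 340.124°.
340.124° > 36.172° ⇒ outside.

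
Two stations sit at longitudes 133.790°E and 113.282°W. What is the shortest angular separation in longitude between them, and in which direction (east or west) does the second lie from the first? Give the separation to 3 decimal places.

Raw difference: -113.282 − 133.790 = -247.072°.
Normalise into (−180°, 180°]: -247.072° + 360° = 112.928°.
Positive ⇒ the second point lies to the east; separation 112.928°.

112.928° east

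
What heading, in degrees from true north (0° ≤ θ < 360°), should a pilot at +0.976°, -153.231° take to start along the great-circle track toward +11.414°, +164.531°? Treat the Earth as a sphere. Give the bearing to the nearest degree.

Δλ = 164.531 − -153.231 = 317.762°; wrapped into (−180°, 180°]: -42.238°.
θ = atan2( sin Δλ · cos φ₂ , cos φ₁ · sin φ₂ − sin φ₁ · cos φ₂ · cos Δλ )
  = atan2(-0.65892, 0.18551) = -74.276° → normalised to [0°, 360°): 285.724°.

286°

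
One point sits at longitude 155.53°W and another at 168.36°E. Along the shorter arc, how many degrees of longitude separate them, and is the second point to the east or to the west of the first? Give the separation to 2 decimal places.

36.11° west

Raw difference: 168.36 − -155.53 = 323.89°.
Normalise into (−180°, 180°]: 323.89° − 360° = -36.11°.
Negative ⇒ the second point lies to the west; separation 36.11°.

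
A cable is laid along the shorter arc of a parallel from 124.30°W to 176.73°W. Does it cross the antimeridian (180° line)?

No

Signed shortest Δλ = ((-176.73 − -124.30 + 180) mod 360) − 180 = -52.43°.
Going west by 52.43° from -124.30° reaches -176.73° without touching 180°.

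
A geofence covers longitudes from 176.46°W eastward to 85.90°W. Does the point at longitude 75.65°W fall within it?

No

Band width going east from -176.46° to -85.90°: ((-85.90 − -176.46) mod 360) = 90.56°.
Offset of -75.65° east of the west edge: ((-75.65 − -176.46) mod 360) = 100.81°.
100.81° > 90.56° ⇒ outside.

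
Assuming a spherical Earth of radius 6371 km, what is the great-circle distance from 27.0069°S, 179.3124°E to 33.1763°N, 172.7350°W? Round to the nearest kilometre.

Δλ = -172.7350 − 179.3124 = -352.0474°; wrapped into (−180°, 180°]: 7.9526°.
Δφ = 33.1763 − -27.0069 = 60.1832°.
a = sin²(Δφ/2) + cos φ₁ · cos φ₂ · sin²(Δλ/2) = 0.254972.
c = 2·atan2(√a, √(1−a)) = 1.05864 rad → d = 6371·c ≈ 6744.61 km.

6745 km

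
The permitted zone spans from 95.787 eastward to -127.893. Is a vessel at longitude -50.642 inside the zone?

Band width going east from +95.787° to -127.893°: ((-127.893 − 95.787) mod 360) = 136.320°.
Offset of -50.642° east of the west edge: ((-50.642 − 95.787) mod 360) = 213.571°.
213.571° > 136.320° ⇒ outside.

No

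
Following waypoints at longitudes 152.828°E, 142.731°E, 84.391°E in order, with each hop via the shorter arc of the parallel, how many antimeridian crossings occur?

Leg 1: +152.828° → +142.731°, shortest Δλ = -10.097° (west) — does not cross 180°.
Leg 2: +142.731° → +84.391°, shortest Δλ = -58.34° (west) — does not cross 180°.
Total crossings: 0.

0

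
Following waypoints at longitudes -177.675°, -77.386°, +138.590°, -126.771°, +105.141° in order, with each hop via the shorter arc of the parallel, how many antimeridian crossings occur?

3

Leg 1: -177.675° → -77.386°, shortest Δλ = 100.289° (east) — does not cross 180°.
Leg 2: -77.386° → +138.590°, shortest Δλ = -144.024° (west) — crosses 180°.
Leg 3: +138.590° → -126.771°, shortest Δλ = 94.639° (east) — crosses 180°.
Leg 4: -126.771° → +105.141°, shortest Δλ = -128.088° (west) — crosses 180°.
Total crossings: 3.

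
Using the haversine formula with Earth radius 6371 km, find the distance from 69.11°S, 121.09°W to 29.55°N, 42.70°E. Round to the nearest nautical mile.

Δλ = 42.70 − -121.09 = 163.79°.
Δφ = 29.55 − -69.11 = 98.66°.
a = sin²(Δφ/2) + cos φ₁ · cos φ₂ · sin²(Δλ/2) = 0.879313.
c = 2·atan2(√a, √(1−a)) = 2.43200 rad → d = 6371·c ≈ 15494.26 km ≈ 8366.23 nmi.

8366 nmi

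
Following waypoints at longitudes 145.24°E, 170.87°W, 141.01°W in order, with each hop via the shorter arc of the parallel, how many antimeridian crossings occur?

1

Leg 1: +145.24° → -170.87°, shortest Δλ = 43.89° (east) — crosses 180°.
Leg 2: -170.87° → -141.01°, shortest Δλ = 29.86° (east) — does not cross 180°.
Total crossings: 1.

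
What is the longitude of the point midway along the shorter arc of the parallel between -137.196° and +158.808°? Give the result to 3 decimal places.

-169.194°

Signed shortest Δλ from -137.196° to +158.808° is -63.996°.
Midpoint longitude = -137.196° + (-63.996°)/2 = -137.196° − 31.998° = -169.194°.
(The naïve average (-137.196 + +158.808)/2 = 10.806° is on the wrong side of the globe.)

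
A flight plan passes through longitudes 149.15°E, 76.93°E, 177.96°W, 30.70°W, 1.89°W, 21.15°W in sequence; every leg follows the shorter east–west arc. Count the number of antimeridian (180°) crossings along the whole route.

1

Leg 1: +149.15° → +76.93°, shortest Δλ = -72.22° (west) — does not cross 180°.
Leg 2: +76.93° → -177.96°, shortest Δλ = 105.11° (east) — crosses 180°.
Leg 3: -177.96° → -30.70°, shortest Δλ = 147.26° (east) — does not cross 180°.
Leg 4: -30.70° → -1.89°, shortest Δλ = 28.81° (east) — does not cross 180°.
Leg 5: -1.89° → -21.15°, shortest Δλ = -19.26° (west) — does not cross 180°.
Total crossings: 1.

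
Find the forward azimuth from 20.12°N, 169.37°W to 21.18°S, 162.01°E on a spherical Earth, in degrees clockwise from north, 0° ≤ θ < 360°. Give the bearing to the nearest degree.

216°

Δλ = 162.01 − -169.37 = 331.38°; wrapped into (−180°, 180°]: -28.62°.
θ = atan2( sin Δλ · cos φ₂ , cos φ₁ · sin φ₂ − sin φ₁ · cos φ₂ · cos Δλ )
  = atan2(-0.44664, -0.62081) = -144.267° → normalised to [0°, 360°): 215.733°.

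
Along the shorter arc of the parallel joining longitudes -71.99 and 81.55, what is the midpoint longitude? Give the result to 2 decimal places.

Signed shortest Δλ from -71.99° to +81.55° is +153.54°.
Midpoint longitude = -71.99° + (+153.54°)/2 = -71.99° + 76.77° = +4.78°.

+4.78°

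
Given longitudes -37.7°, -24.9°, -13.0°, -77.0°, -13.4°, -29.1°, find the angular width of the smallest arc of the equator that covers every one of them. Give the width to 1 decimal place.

64.0°

Sort the longitudes: -77.0°, -37.7°, -29.1°, -24.9°, -13.4°, -13.0°.
Eastward gaps between consecutive values (wrapping around): 39.3°, 8.6°, 4.2°, 11.5°, 0.4°, 296.0°.
Largest gap = 296.0° ⇒ minimal covering band is its complement: 360° − 296.0° = 64.0°.
Band runs from -77.0° eastward to -13.0°.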